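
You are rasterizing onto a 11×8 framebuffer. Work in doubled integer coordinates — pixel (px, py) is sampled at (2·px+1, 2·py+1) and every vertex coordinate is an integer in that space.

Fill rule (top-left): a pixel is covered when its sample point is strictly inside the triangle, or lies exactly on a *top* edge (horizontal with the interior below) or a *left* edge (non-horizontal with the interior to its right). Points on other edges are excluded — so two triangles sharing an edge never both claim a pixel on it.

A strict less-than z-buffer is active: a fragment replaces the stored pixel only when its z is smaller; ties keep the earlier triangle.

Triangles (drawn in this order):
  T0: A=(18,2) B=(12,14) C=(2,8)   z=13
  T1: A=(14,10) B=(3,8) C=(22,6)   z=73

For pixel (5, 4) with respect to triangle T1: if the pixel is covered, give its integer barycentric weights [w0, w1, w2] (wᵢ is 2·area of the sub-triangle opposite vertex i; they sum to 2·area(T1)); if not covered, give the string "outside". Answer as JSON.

T0:
  2·area = 156
  edge (18, 2)→(12, 14): d=(-6,12) right/bottom  bias=-1
  edge (12, 14)→(2, 8): d=(-10,-6) top-left  bias=+0
  edge (2, 8)→(18, 2): d=(16,-6) top-left  bias=+0
    (8,1)@(17, 3): e=[6,140,10] → X
    (9,1)@(19, 3): e=[-18,152,22] → .
    (5,2)@(11, 5): e=[66,84,6] → X
    (6,2)@(13, 5): e=[42,96,18] → X
    (7,2)@(15, 5): e=[18,108,30] → X
    (8,2)@(17, 5): e=[-6,120,42] → .
    (2,3)@(5, 7): e=[126,28,2] → X
    (3,3)@(7, 7): e=[102,40,14] → X
    (4,3)@(9, 7): e=[78,52,26] → X
    (8,3)@(17, 7): e=[-18,100,74] → .
    (2,4)@(5, 9): e=[114,8,34] → X
    (7,4)@(15, 9): e=[-6,68,94] → .
    (3,5)@(7, 11): e=[78,0,78] → X  [on edge]
  covered (20 px):
    . . . . . . . . . . .
    . . . . . . . . X . .
    . . . . . X X X . . .
    . . X X X X X X . . .
    . . X X X X X . . . .
    . . . X X X X . . . .
    . . . . . X . . . . .
    . . . . . . . . . . .
T1:
  2·area = 60
  edge (14, 10)→(3, 8): d=(-11,-2) top-left  bias=+0
  edge (3, 8)→(22, 6): d=(19,-2) top-left  bias=+0
  edge (22, 6)→(14, 10): d=(-8,4) right/bottom  bias=-1
    (6,3)@(13, 7): e=[31,1,28] → X
    (7,3)@(15, 7): e=[35,5,20] → X
    (8,3)@(17, 7): e=[39,9,12] → X
    (9,3)@(19, 7): e=[43,13,4] → X
    (10,3)@(21, 7): e=[47,17,-4] → .
    (4,4)@(9, 9): e=[1,31,28] → X
    (5,4)@(11, 9): e=[5,35,20] → X
    (8,4)@(17, 9): e=[17,47,-4] → .
    (9,4)@(19, 9): e=[21,51,-12] → .
    (4,5)@(9, 11): e=[-21,69,12] → .
    (5,5)@(11, 11): e=[-17,73,4] → .
    (6,5)@(13, 11): e=[-13,77,-4] → .
  covered (8 px):
    . . . . . . . . . . .
    . . . . . . . . . . .
    . . . . . . . . . . .
    . . . . . . X X X X .
    . . . . X X X X . . .
    . . . . . . . . . . .
    . . . . . . . . . . .
    . . . . . . . . . . .

Final: [35,20,5]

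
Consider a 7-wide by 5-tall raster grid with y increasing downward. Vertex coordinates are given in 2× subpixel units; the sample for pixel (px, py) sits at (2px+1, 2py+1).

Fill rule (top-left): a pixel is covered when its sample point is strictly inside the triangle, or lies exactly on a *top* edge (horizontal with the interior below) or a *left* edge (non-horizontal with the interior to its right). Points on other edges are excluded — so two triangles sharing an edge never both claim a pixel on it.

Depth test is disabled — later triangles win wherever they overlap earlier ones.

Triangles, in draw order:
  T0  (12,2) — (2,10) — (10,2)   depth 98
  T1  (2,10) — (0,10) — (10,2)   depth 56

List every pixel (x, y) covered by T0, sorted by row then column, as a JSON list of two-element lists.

T0:
  2·area = 16
  edge (12, 2)→(2, 10): d=(-10,8) right/bottom  bias=-1
  edge (2, 10)→(10, 2): d=(8,-8) top-left  bias=+0
  edge (10, 2)→(12, 2): d=(2,0) top-left  bias=+0
    (5,0)@(11, 1): e=[18,0,-2] → ·  [on edge]
    (4,1)@(9, 3): e=[14,0,2] → █  [on edge]
    (5,1)@(11, 3): e=[-2,16,2] → ·
    (3,2)@(7, 5): e=[10,0,6] → █  [on edge]
    (4,2)@(9, 5): e=[-6,16,6] → ·
    (2,3)@(5, 7): e=[6,0,10] → █  [on edge]
    (3,3)@(7, 7): e=[-10,16,10] → ·
    (1,4)@(3, 9): e=[2,0,14] → █  [on edge]
    (2,4)@(5, 9): e=[-14,16,14] → ·
  covered (4 px):
    · · · · · · ·
    · · · · █ · ·
    · · · █ · · ·
    · · █ · · · ·
    · █ · · · · ·
T1:
  2·area = 16
  edge (2, 10)→(0, 10): d=(-2,0) right/bottom  bias=-1
  edge (0, 10)→(10, 2): d=(10,-8) top-left  bias=+0
  edge (10, 2)→(2, 10): d=(-8,8) right/bottom  bias=-1
    (5,0)@(11, 1): e=[18,-2,0] → ·  [on edge]
    (4,1)@(9, 3): e=[14,2,0] → ·  [on edge]
    (3,2)@(7, 5): e=[10,6,0] → ·  [on edge]
    (2,3)@(5, 7): e=[6,10,0] → ·  [on edge]
    (1,4)@(3, 9): e=[2,14,0] → ·  [on edge]
  covered (0 px):
    · · · · · · ·
    · · · · · · ·
    · · · · · · ·
    · · · · · · ·
    · · · · · · ·

Answer: [[4,1],[3,2],[2,3],[1,4]]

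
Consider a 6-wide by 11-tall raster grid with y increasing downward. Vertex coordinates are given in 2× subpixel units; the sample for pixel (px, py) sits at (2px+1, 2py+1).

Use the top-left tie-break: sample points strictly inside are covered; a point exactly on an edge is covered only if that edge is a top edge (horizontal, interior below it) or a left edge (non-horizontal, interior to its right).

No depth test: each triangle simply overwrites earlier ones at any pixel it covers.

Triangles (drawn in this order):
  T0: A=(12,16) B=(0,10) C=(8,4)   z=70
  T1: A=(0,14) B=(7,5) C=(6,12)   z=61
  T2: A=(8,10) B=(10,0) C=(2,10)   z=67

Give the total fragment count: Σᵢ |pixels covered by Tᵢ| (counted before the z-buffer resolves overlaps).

T0:
  2·area = 120
  edge (12, 16)→(0, 10): d=(-12,-6) top-left  bias=+0
  edge (0, 10)→(8, 4): d=(8,-6) top-left  bias=+0
  edge (8, 4)→(12, 16): d=(4,12) right/bottom  bias=-1
    (3,0)@(7, 1): e=[150,-30,0] → ·  [on edge]
    (3,2)@(7, 5): e=[102,2,16] → #
    (4,2)@(9, 5): e=[114,14,-8] → ·
    (2,3)@(5, 7): e=[66,6,48] → #
    (4,3)@(9, 7): e=[90,30,0] → ·  [on edge]
    (1,4)@(3, 9): e=[30,10,80] → #
    (4,4)@(9, 9): e=[66,46,8] → #
    (5,4)@(11, 9): e=[78,58,-16] → ·
    (1,5)@(3, 11): e=[6,26,88] → #
    (5,5)@(11, 11): e=[54,74,-8] → ·
    (1,6)@(3, 13): e=[-18,42,96] → ·
    (2,6)@(5, 13): e=[-6,54,72] → ·
    (5,6)@(11, 13): e=[30,90,0] → ·  [on edge]
  covered (14 px):
    · · · · · ·
    · · · · · ·
    · · · # · ·
    · · # # · ·
    · # # # # ·
    · # # # # ·
    · · · # # ·
    · · · · · #
    · · · · · ·
    · · · · · ·
    · · · · · ·
T1:
  2·area = 40
  edge (0, 14)→(7, 5): d=(7,-9) top-left  bias=+0
  edge (7, 5)→(6, 12): d=(-1,7) right/bottom  bias=-1
  edge (6, 12)→(0, 14): d=(-6,2) right/bottom  bias=-1
    (3,2)@(7, 5): e=[0,0,40] → ·  [on edge]
    (2,4)@(5, 9): e=[10,10,20] → #
    (3,4)@(7, 9): e=[28,-4,16] → ·
    (1,5)@(3, 11): e=[6,22,12] → #
    (3,5)@(7, 11): e=[42,-6,4] → ·
    (4,5)@(9, 11): e=[60,-20,0] → ·  [on edge]
    (0,6)@(1, 13): e=[2,34,4] → #
    (1,6)@(3, 13): e=[20,20,0] → ·  [on edge]
    (2,6)@(5, 13): e=[38,6,-4] → ·
    (0,7)@(1, 15): e=[16,32,-8] → ·
    (2,9)@(5, 19): e=[80,0,-40] → ·  [on edge]
  covered (4 px):
    · · · · · ·
    · · · · · ·
    · · · · · ·
    · · · · · ·
    · · # · · ·
    · # # · · ·
    # · · · · ·
    · · · · · ·
    · · · · · ·
    · · · · · ·
    · · · · · ·
T2:
  2·area = 60  (B↔C swapped to make it positive)
  edge (8, 10)→(2, 10): d=(-6,0) right/bottom  bias=-1
  edge (2, 10)→(10, 0): d=(8,-10) top-left  bias=+0
  edge (10, 0)→(8, 10): d=(-2,10) right/bottom  bias=-1
    (4,1)@(9, 3): e=[42,14,4] → #
    (5,1)@(11, 3): e=[42,34,-16] → ·
    (3,2)@(7, 5): e=[30,10,20] → #
    (4,2)@(9, 5): e=[30,30,0] → ·  [on edge]
    (2,3)@(5, 7): e=[18,6,36] → #
    (4,3)@(9, 7): e=[18,46,-4] → ·
    (1,4)@(3, 9): e=[6,2,52] → #
    (4,4)@(9, 9): e=[6,62,-8] → ·
    (1,5)@(3, 11): e=[-6,18,48] → ·
    (2,5)@(5, 11): e=[-6,38,28] → ·
    (3,5)@(7, 11): e=[-6,58,8] → ·
    (3,7)@(7, 15): e=[-30,90,0] → ·  [on edge]
  covered (7 px):
    · · · · · ·
    · · · · # ·
    · · · # · ·
    · · # # · ·
    · # # # · ·
    · · · · · ·
    · · · · · ·
    · · · · · ·
    · · · · · ·
    · · · · · ·
    · · · · · ·

Answer: 25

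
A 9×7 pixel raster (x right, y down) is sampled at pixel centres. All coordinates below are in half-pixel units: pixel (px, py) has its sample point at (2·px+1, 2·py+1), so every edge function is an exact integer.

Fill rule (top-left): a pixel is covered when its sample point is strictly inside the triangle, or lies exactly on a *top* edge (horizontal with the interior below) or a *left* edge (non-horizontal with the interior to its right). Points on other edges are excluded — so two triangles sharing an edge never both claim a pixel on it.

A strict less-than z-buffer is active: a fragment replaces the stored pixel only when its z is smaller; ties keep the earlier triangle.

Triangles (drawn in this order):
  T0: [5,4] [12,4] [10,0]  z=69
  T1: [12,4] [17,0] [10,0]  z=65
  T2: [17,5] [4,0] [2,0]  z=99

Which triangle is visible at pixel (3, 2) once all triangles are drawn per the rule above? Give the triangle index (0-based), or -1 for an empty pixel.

T0:
  2·area = 28  (B↔C swapped to make it positive)
  edge (5, 4)→(10, 0): d=(5,-4) top-left  bias=+0
  edge (10, 0)→(12, 4): d=(2,4) right/bottom  bias=-1
  edge (12, 4)→(5, 4): d=(-7,0) right/bottom  bias=-1
    (4,0)@(9, 1): e=[1,6,21] → #
    (5,0)@(11, 1): e=[9,-2,21] → ·
    (3,1)@(7, 3): e=[3,18,7] → #
    (5,1)@(11, 3): e=[19,2,7] → #
    (6,1)@(13, 3): e=[27,-6,7] → ·
    (3,2)@(7, 5): e=[13,22,-7] → ·
    (4,2)@(9, 5): e=[21,14,-7] → ·
    (5,2)@(11, 5): e=[29,6,-7] → ·
  covered (4 px):
    · · · · # · · · ·
    · · · # # # · · ·
    · · · · · · · · ·
    · · · · · · · · ·
    · · · · · · · · ·
    · · · · · · · · ·
    · · · · · · · · ·
T1:
  2·area = 28  (B↔C swapped to make it positive)
  edge (12, 4)→(10, 0): d=(-2,-4) top-left  bias=+0
  edge (10, 0)→(17, 0): d=(7,0) top-left  bias=+0
  edge (17, 0)→(12, 4): d=(-5,4) right/bottom  bias=-1
    (5,0)@(11, 1): e=[2,7,19] → #
    (6,0)@(13, 1): e=[10,7,11] → #
    (7,0)@(15, 1): e=[18,7,3] → #
    (8,0)@(17, 1): e=[26,7,-5] → ·
    (5,1)@(11, 3): e=[-2,21,9] → ·
    (6,1)@(13, 3): e=[6,21,1] → #
    (7,1)@(15, 3): e=[14,21,-7] → ·
    (6,2)@(13, 5): e=[2,35,-9] → ·
  covered (4 px):
    · · · · · # # # ·
    · · · · · · # · ·
    · · · · · · · · ·
    · · · · · · · · ·
    · · · · · · · · ·
    · · · · · · · · ·
    · · · · · · · · ·
T2:
  2·area = 10  (B↔C swapped to make it positive)
  edge (17, 5)→(2, 0): d=(-15,-5) top-left  bias=+0
  edge (2, 0)→(4, 0): d=(2,0) top-left  bias=+0
  edge (4, 0)→(17, 5): d=(13,5) right/bottom  bias=-1
    (2,0)@(5, 1): e=[0,2,8] → #  [on edge]
    (3,0)@(7, 1): e=[10,2,-2] → ·
    (2,1)@(5, 3): e=[-30,6,34] → ·
    (5,1)@(11, 3): e=[0,6,4] → #  [on edge]
    (6,1)@(13, 3): e=[10,6,-6] → ·
    (5,2)@(11, 5): e=[-30,10,30] → ·
    (8,2)@(17, 5): e=[0,10,0] → ·  [on edge]
  covered (2 px):
    · · # · · · · · ·
    · · · · · # · · ·
    · · · · · · · · ·
    · · · · · · · · ·
    · · · · · · · · ·
    · · · · · · · · ·
    · · · · · · · · ·

Z-buffer (winner per pixel, '.' = empty):
  . . 2 . 0 1 1 1 .
  . . . 0 0 0 1 . .
  . . . . . . . . .
  . . . . . . . . .
  . . . . . . . . .
  . . . . . . . . .
  . . . . . . . . .

Result: -1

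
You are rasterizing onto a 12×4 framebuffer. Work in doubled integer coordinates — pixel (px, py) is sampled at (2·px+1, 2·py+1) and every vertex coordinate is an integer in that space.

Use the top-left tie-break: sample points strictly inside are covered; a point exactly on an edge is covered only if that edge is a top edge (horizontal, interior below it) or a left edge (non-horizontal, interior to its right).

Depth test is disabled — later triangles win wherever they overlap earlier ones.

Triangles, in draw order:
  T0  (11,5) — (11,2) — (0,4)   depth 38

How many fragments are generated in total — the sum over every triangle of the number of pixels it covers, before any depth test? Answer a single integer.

T0:
  2·area = 33  (B↔C swapped to make it positive)
  edge (11, 5)→(0, 4): d=(-11,-1) top-left  bias=+0
  edge (0, 4)→(11, 2): d=(11,-2) top-left  bias=+0
  edge (11, 2)→(11, 5): d=(0,3) right/bottom  bias=-1
    (5,0)@(11, 1): e=[44,-11,0] → ·  [on edge]
    (3,1)@(7, 3): e=[18,3,12] → █
    (4,1)@(9, 3): e=[20,7,6] → █
    (5,1)@(11, 3): e=[22,11,0] → ·  [on edge]
    (3,2)@(7, 5): e=[-4,25,12] → ·
    (4,2)@(9, 5): e=[-2,29,6] → ·
    (5,2)@(11, 5): e=[0,33,0] → ·  [on edge]
    (5,3)@(11, 7): e=[-22,55,0] → ·  [on edge]
  covered (2 px):
    · · · · · · · · · · · ·
    · · · █ █ · · · · · · ·
    · · · · · · · · · · · ·
    · · · · · · · · · · · ·

Final: 2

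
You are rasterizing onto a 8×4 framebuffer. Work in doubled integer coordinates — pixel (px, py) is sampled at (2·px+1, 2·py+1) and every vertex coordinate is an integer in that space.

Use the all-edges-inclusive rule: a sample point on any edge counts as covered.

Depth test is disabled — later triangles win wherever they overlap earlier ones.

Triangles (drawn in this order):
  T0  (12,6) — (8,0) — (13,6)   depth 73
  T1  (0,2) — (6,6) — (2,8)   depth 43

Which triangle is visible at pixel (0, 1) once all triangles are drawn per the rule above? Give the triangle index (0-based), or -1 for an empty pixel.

T0:
  2·area = 6
  edge (12, 6)→(8, 0): d=(-4,-6) inclusive
  edge (8, 0)→(13, 6): d=(5,6) inclusive
  edge (13, 6)→(12, 6): d=(-1,0) inclusive
  covered (0 px):
    · · · · · · · ·
    · · · · · · · ·
    · · · · · · · ·
    · · · · · · · ·
T1:
  2·area = 28
  edge (0, 2)→(6, 6): d=(6,4) inclusive
  edge (6, 6)→(2, 8): d=(-4,2) inclusive
  edge (2, 8)→(0, 2): d=(-2,-6) inclusive
    (0,1)@(1, 3): e=[2,22,4] → #
    (1,1)@(3, 3): e=[-6,18,16] → ·
    (0,2)@(1, 5): e=[14,14,0] → #  [on edge]
    (1,2)@(3, 5): e=[6,10,12] → #
    (2,2)@(5, 5): e=[-2,6,24] → ·
    (0,3)@(1, 7): e=[26,6,-4] → ·
    (1,3)@(3, 7): e=[18,2,8] → #
    (2,3)@(5, 7): e=[10,-2,20] → ·
  covered (4 px):
    · · · · · · · ·
    # · · · · · · ·
    # # · · · · · ·
    · # · · · · · ·

Z-buffer (winner per pixel, '.' = empty):
  . . . . . . . .
  1 . . . . . . .
  1 1 . . . . . .
  . 1 . . . . . .

Result: 1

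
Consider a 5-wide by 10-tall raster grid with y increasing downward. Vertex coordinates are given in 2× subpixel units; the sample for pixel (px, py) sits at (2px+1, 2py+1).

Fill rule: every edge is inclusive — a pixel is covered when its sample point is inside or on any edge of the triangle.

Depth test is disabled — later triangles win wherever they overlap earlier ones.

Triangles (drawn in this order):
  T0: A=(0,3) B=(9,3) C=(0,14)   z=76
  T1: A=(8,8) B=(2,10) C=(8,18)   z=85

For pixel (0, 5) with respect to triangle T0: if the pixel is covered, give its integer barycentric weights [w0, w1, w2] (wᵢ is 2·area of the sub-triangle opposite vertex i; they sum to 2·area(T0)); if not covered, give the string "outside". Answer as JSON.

T0:
  2·area = 99
  edge (0, 3)→(9, 3): d=(9,0) inclusive
  edge (9, 3)→(0, 14): d=(-9,11) inclusive
  edge (0, 14)→(0, 3): d=(0,-11) inclusive
    (0,1)@(1, 3): e=[0,88,11] → █  [on edge]
    (1,1)@(3, 3): e=[0,66,33] → █  [on edge]
    (2,1)@(5, 3): e=[0,44,55] → █  [on edge]
    (3,1)@(7, 3): e=[0,22,77] → █  [on edge]
    (4,1)@(9, 3): e=[0,0,99] → █  [on edge]
    (0,2)@(1, 5): e=[18,70,11] → █
    (4,2)@(9, 5): e=[18,-18,99] → ·
    (0,3)@(1, 7): e=[36,52,11] → █
    (3,3)@(7, 7): e=[36,-14,77] → ·
    (0,4)@(1, 9): e=[54,34,11] → █
    (2,4)@(5, 9): e=[54,-10,55] → ·
    (0,5)@(1, 11): e=[72,16,11] → █
  covered (15 px):
    · · · · ·
    █ █ █ █ █
    █ █ █ █ ·
    █ █ █ · ·
    █ █ · · ·
    █ · · · ·
    · · · · ·
    · · · · ·
    · · · · ·
    · · · · ·
T1:
  2·area = 60  (B↔C swapped to make it positive)
  edge (8, 8)→(8, 18): d=(0,10) inclusive
  edge (8, 18)→(2, 10): d=(-6,-8) inclusive
  edge (2, 10)→(8, 8): d=(6,-2) inclusive
    (2,4)@(5, 9): e=[30,30,0] → █  [on edge]
    (3,4)@(7, 9): e=[10,46,4] → █
    (4,4)@(9, 9): e=[-10,62,8] → ·
    (1,5)@(3, 11): e=[50,2,8] → █
    (4,5)@(9, 11): e=[-10,50,20] → ·
    (1,6)@(3, 13): e=[50,-10,20] → ·
    (2,6)@(5, 13): e=[30,6,24] → █
    (4,6)@(9, 13): e=[-10,38,32] → ·
    (2,7)@(5, 15): e=[30,-6,36] → ·
    (3,7)@(7, 15): e=[10,10,40] → █
    (4,7)@(9, 15): e=[-10,26,44] → ·
    (3,8)@(7, 17): e=[10,-2,52] → ·
  covered (8 px):
    · · · · ·
    · · · · ·
    · · · · ·
    · · · · ·
    · · █ █ ·
    · █ █ █ ·
    · · █ █ ·
    · · · █ ·
    · · · · ·
    · · · · ·

Result: [16,11,72]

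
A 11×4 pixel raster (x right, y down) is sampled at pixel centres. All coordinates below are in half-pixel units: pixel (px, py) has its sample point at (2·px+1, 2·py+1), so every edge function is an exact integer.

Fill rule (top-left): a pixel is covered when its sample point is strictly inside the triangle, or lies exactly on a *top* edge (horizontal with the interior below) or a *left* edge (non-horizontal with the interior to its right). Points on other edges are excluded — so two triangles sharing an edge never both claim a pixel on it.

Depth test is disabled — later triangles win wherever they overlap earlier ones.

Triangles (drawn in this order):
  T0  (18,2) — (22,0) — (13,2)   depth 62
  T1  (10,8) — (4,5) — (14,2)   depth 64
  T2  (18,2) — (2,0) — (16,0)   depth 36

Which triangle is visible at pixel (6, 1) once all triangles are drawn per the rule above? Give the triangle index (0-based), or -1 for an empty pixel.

T0:
  2·area = 10  (B↔C swapped to make it positive)
  edge (18, 2)→(13, 2): d=(-5,0) right/bottom  bias=-1
  edge (13, 2)→(22, 0): d=(9,-2) top-left  bias=+0
  edge (22, 0)→(18, 2): d=(-4,2) right/bottom  bias=-1
    (9,0)@(19, 1): e=[5,3,2] → █
    (10,0)@(21, 1): e=[5,7,-2] → ·
    (9,1)@(19, 3): e=[-5,21,-6] → ·
  covered (1 px):
    · · · · · · · · · █ ·
    · · · · · · · · · · ·
    · · · · · · · · · · ·
    · · · · · · · · · · ·
T1:
  2·area = 48
  edge (10, 8)→(4, 5): d=(-6,-3) top-left  bias=+0
  edge (4, 5)→(14, 2): d=(10,-3) top-left  bias=+0
  edge (14, 2)→(10, 8): d=(-4,6) right/bottom  bias=-1
    (5,1)@(11, 3): e=[33,1,14] → █
    (6,1)@(13, 3): e=[39,7,2] → █
    (7,1)@(15, 3): e=[45,13,-10] → ·
    (2,2)@(5, 5): e=[3,3,42] → █
    (3,2)@(7, 5): e=[9,9,30] → █
    (4,2)@(9, 5): e=[15,15,18] → █
    (6,2)@(13, 5): e=[27,27,-6] → ·
    (2,3)@(5, 7): e=[-9,23,34] → ·
    (3,3)@(7, 7): e=[-3,29,22] → ·
    (4,3)@(9, 7): e=[3,35,10] → █
    (5,3)@(11, 7): e=[9,41,-2] → ·
  covered (7 px):
    · · · · · · · · · · ·
    · · · · · █ █ · · · ·
    · · █ █ █ █ · · · · ·
    · · · · █ · · · · · ·
T2:
  2·area = 28
  edge (18, 2)→(2, 0): d=(-16,-2) top-left  bias=+0
  edge (2, 0)→(16, 0): d=(14,0) top-left  bias=+0
  edge (16, 0)→(18, 2): d=(2,2) right/bottom  bias=-1
    (5,0)@(11, 1): e=[2,14,12] → █
    (6,0)@(13, 1): e=[6,14,8] → █
    (7,0)@(15, 1): e=[10,14,4] → █
    (8,0)@(17, 1): e=[14,14,0] → ·  [on edge]
    (5,1)@(11, 3): e=[-30,42,16] → ·
    (6,1)@(13, 3): e=[-26,42,12] → ·
    (7,1)@(15, 3): e=[-22,42,8] → ·
    (9,1)@(19, 3): e=[-14,42,0] → ·  [on edge]
    (10,2)@(21, 5): e=[-42,70,0] → ·  [on edge]
  covered (3 px):
    · · · · · █ █ █ · · ·
    · · · · · · · · · · ·
    · · · · · · · · · · ·
    · · · · · · · · · · ·

Z-buffer (winner per pixel, '.' = empty):
  . . . . . 2 2 2 . 0 .
  . . . . . 1 1 . . . .
  . . 1 1 1 1 . . . . .
  . . . . 1 . . . . . .

Answer: 1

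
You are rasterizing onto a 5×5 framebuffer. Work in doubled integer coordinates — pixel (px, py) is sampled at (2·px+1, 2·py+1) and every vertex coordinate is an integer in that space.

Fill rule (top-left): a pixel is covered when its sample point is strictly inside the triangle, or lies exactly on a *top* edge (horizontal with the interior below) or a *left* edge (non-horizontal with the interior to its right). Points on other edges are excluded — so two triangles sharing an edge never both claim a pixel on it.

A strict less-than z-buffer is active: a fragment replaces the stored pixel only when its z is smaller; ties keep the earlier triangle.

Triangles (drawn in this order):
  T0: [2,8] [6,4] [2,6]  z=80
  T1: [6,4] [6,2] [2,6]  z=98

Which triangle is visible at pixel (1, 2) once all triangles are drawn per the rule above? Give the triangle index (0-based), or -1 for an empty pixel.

T0:
  2·area = 8  (B↔C swapped to make it positive)
  edge (2, 8)→(2, 6): d=(0,-2) top-left  bias=+0
  edge (2, 6)→(6, 4): d=(4,-2) top-left  bias=+0
  edge (6, 4)→(2, 8): d=(-4,4) right/bottom  bias=-1
    (4,0)@(9, 1): e=[14,-6,0] → ·  [on edge]
    (3,1)@(7, 3): e=[10,-2,0] → ·  [on edge]
    (2,2)@(5, 5): e=[6,2,0] → ·  [on edge]
    (1,3)@(3, 7): e=[2,6,0] → ·  [on edge]
    (0,4)@(1, 9): e=[-2,10,0] → ·  [on edge]
  covered (0 px):
    · · · · ·
    · · · · ·
    · · · · ·
    · · · · ·
    · · · · ·
T1:
  2·area = 8  (B↔C swapped to make it positive)
  edge (6, 4)→(2, 6): d=(-4,2) right/bottom  bias=-1
  edge (2, 6)→(6, 2): d=(4,-4) top-left  bias=+0
  edge (6, 2)→(6, 4): d=(0,2) right/bottom  bias=-1
    (3,0)@(7, 1): e=[10,0,-2] → ·  [on edge]
    (2,1)@(5, 3): e=[6,0,2] → █  [on edge]
    (3,1)@(7, 3): e=[2,8,-2] → ·
    (1,2)@(3, 5): e=[2,0,6] → █  [on edge]
    (2,2)@(5, 5): e=[-2,8,2] → ·
    (0,3)@(1, 7): e=[-2,0,10] → ·  [on edge]
    (1,3)@(3, 7): e=[-6,8,6] → ·
  covered (2 px):
    · · · · ·
    · · █ · ·
    · █ · · ·
    · · · · ·
    · · · · ·

Z-buffer (winner per pixel, '.' = empty):
  . . . . .
  . . 1 . .
  . 1 . . .
  . . . . .
  . . . . .

Answer: 1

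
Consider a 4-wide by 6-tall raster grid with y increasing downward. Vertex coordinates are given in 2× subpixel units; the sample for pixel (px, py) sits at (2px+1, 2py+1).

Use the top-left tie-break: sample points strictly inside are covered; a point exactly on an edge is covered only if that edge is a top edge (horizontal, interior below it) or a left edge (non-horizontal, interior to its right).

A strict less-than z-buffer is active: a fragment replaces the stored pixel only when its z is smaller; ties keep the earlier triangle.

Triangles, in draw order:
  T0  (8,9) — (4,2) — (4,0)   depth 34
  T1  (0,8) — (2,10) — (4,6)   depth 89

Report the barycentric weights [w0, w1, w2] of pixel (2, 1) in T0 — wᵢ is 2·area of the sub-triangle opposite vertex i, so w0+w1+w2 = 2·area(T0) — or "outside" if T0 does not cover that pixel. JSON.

T0:
  2·area = 8
  edge (8, 9)→(4, 2): d=(-4,-7) top-left  bias=+0
  edge (4, 2)→(4, 0): d=(0,-2) top-left  bias=+0
  edge (4, 0)→(8, 9): d=(4,9) right/bottom  bias=-1
    (2,1)@(5, 3): e=[3,2,3] → X
    (3,1)@(7, 3): e=[17,6,-15] → .
    (2,2)@(5, 5): e=[-5,2,11] → .
    (3,3)@(7, 7): e=[1,6,1] → X
    (3,4)@(7, 9): e=[-7,6,9] → .
  covered (2 px):
    . . . .
    . . X .
    . . . .
    . . . X
    . . . .
    . . . .
T1:
  2·area = 12  (B↔C swapped to make it positive)
  edge (0, 8)→(4, 6): d=(4,-2) top-left  bias=+0
  edge (4, 6)→(2, 10): d=(-2,4) right/bottom  bias=-1
  edge (2, 10)→(0, 8): d=(-2,-2) top-left  bias=+0
    (1,3)@(3, 7): e=[2,2,8] → X
    (2,3)@(5, 7): e=[6,-6,12] → .
    (0,4)@(1, 9): e=[6,6,0] → X  [on edge]
    (1,4)@(3, 9): e=[10,-2,4] → .
    (0,5)@(1, 11): e=[14,2,-4] → .
    (1,5)@(3, 11): e=[18,-6,0] → .  [on edge]
  covered (2 px):
    . . . .
    . . . .
    . . . .
    . X . .
    X . . .
    . . . .

Answer: [2,3,3]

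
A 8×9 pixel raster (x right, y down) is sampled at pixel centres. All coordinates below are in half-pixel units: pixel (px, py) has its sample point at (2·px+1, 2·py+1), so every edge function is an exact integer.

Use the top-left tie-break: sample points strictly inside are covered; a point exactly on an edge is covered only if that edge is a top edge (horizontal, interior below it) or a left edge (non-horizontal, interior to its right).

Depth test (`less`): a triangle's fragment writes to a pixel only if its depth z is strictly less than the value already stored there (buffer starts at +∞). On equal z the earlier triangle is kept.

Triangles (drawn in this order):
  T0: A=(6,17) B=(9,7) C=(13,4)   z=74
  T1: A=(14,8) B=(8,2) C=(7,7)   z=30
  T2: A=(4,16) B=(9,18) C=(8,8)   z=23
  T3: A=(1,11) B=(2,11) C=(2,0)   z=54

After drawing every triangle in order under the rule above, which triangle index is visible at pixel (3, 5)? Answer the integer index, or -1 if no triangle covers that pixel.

T0:
  2·area = 31
  edge (6, 17)→(9, 7): d=(3,-10) top-left  bias=+0
  edge (9, 7)→(13, 4): d=(4,-3) top-left  bias=+0
  edge (13, 4)→(6, 17): d=(-7,13) right/bottom  bias=-1
    (4,3)@(9, 7): e=[0,0,31] → X  [on edge]
    (5,3)@(11, 7): e=[20,6,5] → X
    (6,3)@(13, 7): e=[40,12,-21] → .
    (4,4)@(9, 9): e=[6,8,17] → X
    (5,4)@(11, 9): e=[26,14,-9] → .
    (4,5)@(9, 11): e=[12,16,3] → X
    (5,5)@(11, 11): e=[32,22,-23] → .
    (0,6)@(1, 13): e=[-62,0,93] → .  [on edge]
    (4,6)@(9, 13): e=[18,24,-11] → .
    (3,7)@(7, 15): e=[4,26,1] → X
    (4,7)@(9, 15): e=[24,32,-25] → .
    (3,8)@(7, 17): e=[10,34,-13] → .
  covered (5 px):
    . . . . . . . .
    . . . . . . . .
    . . . . . . . .
    . . . . X X . .
    . . . . X . . .
    . . . . X . . .
    . . . . . . . .
    . . . X . . . .
    . . . . . . . .
T1:
  2·area = 36  (B↔C swapped to make it positive)
  edge (14, 8)→(7, 7): d=(-7,-1) top-left  bias=+0
  edge (7, 7)→(8, 2): d=(1,-5) top-left  bias=+0
  edge (8, 2)→(14, 8): d=(6,6) right/bottom  bias=-1
    (3,0)@(7, 1): e=[42,-6,0] → .  [on edge]
    (4,1)@(9, 3): e=[30,6,0] → .  [on edge]
    (4,2)@(9, 5): e=[16,8,12] → X
    (5,2)@(11, 5): e=[18,18,0] → .  [on edge]
    (3,3)@(7, 7): e=[0,0,36] → X  [on edge]
    (5,3)@(11, 7): e=[4,20,12] → X
    (6,3)@(13, 7): e=[6,30,0] → .  [on edge]
    (3,4)@(7, 9): e=[-14,2,48] → .
    (4,4)@(9, 9): e=[-12,12,36] → .
    (5,4)@(11, 9): e=[-10,22,24] → .
    (7,4)@(15, 9): e=[-6,42,0] → .  [on edge]
    (2,8)@(5, 17): e=[-72,0,108] → .  [on edge]
  covered (4 px):
    . . . . . . . .
    . . . . . . . .
    . . . . X . . .
    . . . X X X . .
    . . . . . . . .
    . . . . . . . .
    . . . . . . . .
    . . . . . . . .
    . . . . . . . .
T2:
  2·area = 48  (B↔C swapped to make it positive)
  edge (4, 16)→(8, 8): d=(4,-8) top-left  bias=+0
  edge (8, 8)→(9, 18): d=(1,10) right/bottom  bias=-1
  edge (9, 18)→(4, 16): d=(-5,-2) top-left  bias=+0
    (3,5)@(7, 11): e=[4,13,31] → X
    (4,5)@(9, 11): e=[20,-7,35] → .
    (3,6)@(7, 13): e=[12,15,21] → X
    (4,6)@(9, 13): e=[28,-5,25] → .
    (2,7)@(5, 15): e=[4,37,7] → X
    (4,7)@(9, 15): e=[36,-3,15] → .
    (2,8)@(5, 17): e=[12,39,-3] → .
    (3,8)@(7, 17): e=[28,19,1] → X
    (4,8)@(9, 17): e=[44,-1,5] → .
  covered (5 px):
    . . . . . . . .
    . . . . . . . .
    . . . . . . . .
    . . . . . . . .
    . . . . . . . .
    . . . X . . . .
    . . . X . . . .
    . . X X . . . .
    . . . X . . . .
T3:
  2·area = 11  (B↔C swapped to make it positive)
  edge (1, 11)→(2, 0): d=(1,-11) top-left  bias=+0
  edge (2, 0)→(2, 11): d=(0,11) right/bottom  bias=-1
  edge (2, 11)→(1, 11): d=(-1,0) right/bottom  bias=-1
    (0,5)@(1, 11): e=[0,11,0] → .  [on edge]
    (1,5)@(3, 11): e=[22,-11,0] → .  [on edge]
    (2,5)@(5, 11): e=[44,-33,0] → .  [on edge]
    (3,5)@(7, 11): e=[66,-55,0] → .  [on edge]
    (4,5)@(9, 11): e=[88,-77,0] → .  [on edge]
    (5,5)@(11, 11): e=[110,-99,0] → .  [on edge]
    (6,5)@(13, 11): e=[132,-121,0] → .  [on edge]
    (7,5)@(15, 11): e=[154,-143,0] → .  [on edge]
  covered (0 px):
    . . . . . . . .
    . . . . . . . .
    . . . . . . . .
    . . . . . . . .
    . . . . . . . .
    . . . . . . . .
    . . . . . . . .
    . . . . . . . .
    . . . . . . . .

Z-buffer (winner per pixel, '.' = empty):
  . . . . . . . .
  . . . . . . . .
  . . . . 1 . . .
  . . . 1 1 1 . .
  . . . . 0 . . .
  . . . 2 0 . . .
  . . . 2 . . . .
  . . 2 2 . . . .
  . . . 2 . . . .

Result: 2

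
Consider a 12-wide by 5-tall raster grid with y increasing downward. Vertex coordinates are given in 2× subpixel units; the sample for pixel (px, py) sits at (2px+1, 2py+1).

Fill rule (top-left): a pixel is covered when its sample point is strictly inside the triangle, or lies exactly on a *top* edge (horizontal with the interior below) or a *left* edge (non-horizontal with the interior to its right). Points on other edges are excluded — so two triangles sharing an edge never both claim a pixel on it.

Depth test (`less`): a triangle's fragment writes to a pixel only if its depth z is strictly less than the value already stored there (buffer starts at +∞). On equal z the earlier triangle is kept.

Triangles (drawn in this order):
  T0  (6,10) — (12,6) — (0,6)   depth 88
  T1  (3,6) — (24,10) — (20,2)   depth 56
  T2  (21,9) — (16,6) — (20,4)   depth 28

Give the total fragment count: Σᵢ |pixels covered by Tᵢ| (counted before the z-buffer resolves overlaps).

T0:
  2·area = 48  (B↔C swapped to make it positive)
  edge (6, 10)→(0, 6): d=(-6,-4) top-left  bias=+0
  edge (0, 6)→(12, 6): d=(12,0) top-left  bias=+0
  edge (12, 6)→(6, 10): d=(-6,4) right/bottom  bias=-1
    (1,3)@(3, 7): e=[6,12,30] → █
    (2,3)@(5, 7): e=[14,12,22] → █
    (3,3)@(7, 7): e=[22,12,14] → █
    (4,3)@(9, 7): e=[30,12,6] → █
    (5,3)@(11, 7): e=[38,12,-2] → ·
    (1,4)@(3, 9): e=[-6,36,18] → ·
    (2,4)@(5, 9): e=[2,36,10] → █
    (4,4)@(9, 9): e=[18,36,-6] → ·
  covered (6 px):
    · · · · · · · · · · · ·
    · · · · · · · · · · · ·
    · · · · · · · · · · · ·
    · █ █ █ █ · · · · · · ·
    · · █ █ · · · · · · · ·
T1:
  2·area = 152  (B↔C swapped to make it positive)
  edge (3, 6)→(20, 2): d=(17,-4) top-left  bias=+0
  edge (20, 2)→(24, 10): d=(4,8) right/bottom  bias=-1
  edge (24, 10)→(3, 6): d=(-21,-4) top-left  bias=+0
    (8,1)@(17, 3): e=[5,28,119] → █
    (9,1)@(19, 3): e=[13,12,127] → █
    (10,1)@(21, 3): e=[21,-4,135] → ·
    (4,2)@(9, 5): e=[7,100,45] → █
    (5,2)@(11, 5): e=[15,84,53] → █
    (6,2)@(13, 5): e=[23,68,61] → █
    (7,2)@(15, 5): e=[31,52,69] → █
    (10,2)@(21, 5): e=[55,4,93] → █
    (11,2)@(23, 5): e=[63,-12,101] → ·
    (4,3)@(9, 7): e=[41,108,3] → █
    (11,3)@(23, 7): e=[97,-4,59] → ·
    (4,4)@(9, 9): e=[75,116,-39] → ·
  covered (19 px):
    · · · · · · · · · · · ·
    · · · · · · · · █ █ · ·
    · · · · █ █ █ █ █ █ █ ·
    · · · · █ █ █ █ █ █ █ ·
    · · · · · · · · · █ █ █
T2:
  2·area = 22
  edge (21, 9)→(16, 6): d=(-5,-3) top-left  bias=+0
  edge (16, 6)→(20, 4): d=(4,-2) top-left  bias=+0
  edge (20, 4)→(21, 9): d=(1,5) right/bottom  bias=-1
    (5,1)@(11, 3): e=[0,-22,44] → ·  [on edge]
    (9,2)@(19, 5): e=[14,2,6] → █
    (10,2)@(21, 5): e=[20,6,-4] → ·
    (9,3)@(19, 7): e=[4,10,8] → █
    (10,3)@(21, 7): e=[10,14,-2] → ·
    (9,4)@(19, 9): e=[-6,18,10] → ·
    (10,4)@(21, 9): e=[0,22,0] → ·  [on edge]
  covered (2 px):
    · · · · · · · · · · · ·
    · · · · · · · · · · · ·
    · · · · · · · · · █ · ·
    · · · · · · · · · █ · ·
    · · · · · · · · · · · ·

Answer: 27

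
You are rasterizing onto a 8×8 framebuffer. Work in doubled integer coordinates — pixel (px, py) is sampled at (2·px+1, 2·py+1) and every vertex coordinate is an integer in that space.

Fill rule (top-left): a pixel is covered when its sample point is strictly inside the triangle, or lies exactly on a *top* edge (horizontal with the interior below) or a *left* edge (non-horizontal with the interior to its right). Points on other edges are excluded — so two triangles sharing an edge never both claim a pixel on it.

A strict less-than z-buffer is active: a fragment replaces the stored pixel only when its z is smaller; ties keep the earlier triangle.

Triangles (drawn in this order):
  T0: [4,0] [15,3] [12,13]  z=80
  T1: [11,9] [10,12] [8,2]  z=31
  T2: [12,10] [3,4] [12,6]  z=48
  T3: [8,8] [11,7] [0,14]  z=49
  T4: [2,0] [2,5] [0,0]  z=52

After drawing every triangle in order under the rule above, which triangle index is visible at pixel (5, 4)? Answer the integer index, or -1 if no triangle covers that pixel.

T0:
  2·area = 119
  edge (4, 0)→(15, 3): d=(11,3) right/bottom  bias=-1
  edge (15, 3)→(12, 13): d=(-3,10) right/bottom  bias=-1
  edge (12, 13)→(4, 0): d=(-8,-13) top-left  bias=+0
    (2,0)@(5, 1): e=[8,106,5] → X
    (3,0)@(7, 1): e=[2,86,31] → X
    (4,0)@(9, 1): e=[-4,66,57] → .
    (2,1)@(5, 3): e=[30,100,-11] → .
    (3,1)@(7, 3): e=[24,80,15] → X
    (4,1)@(9, 3): e=[18,60,41] → X
    (5,1)@(11, 3): e=[12,40,67] → X
    (6,1)@(13, 3): e=[6,20,93] → X
    (7,1)@(15, 3): e=[0,0,119] → .  [on edge]
    (3,2)@(7, 5): e=[46,74,-1] → .
    (4,2)@(9, 5): e=[40,54,25] → X
    (7,2)@(15, 5): e=[22,-6,103] → .
  covered (15 px):
    . . X X . . . .
    . . . X X X X .
    . . . . X X X .
    . . . . X X X .
    . . . . . X X .
    . . . . . X . .
    . . . . . . . .
    . . . . . . . .
T1:
  2·area = 16
  edge (11, 9)→(10, 12): d=(-1,3) right/bottom  bias=-1
  edge (10, 12)→(8, 2): d=(-2,-10) top-left  bias=+0
  edge (8, 2)→(11, 9): d=(3,7) right/bottom  bias=-1
    (6,1)@(13, 3): e=[0,48,-32] → .  [on edge]
    (4,2)@(9, 5): e=[10,4,2] → X
    (5,2)@(11, 5): e=[4,24,-12] → .
    (4,3)@(9, 7): e=[8,0,8] → X  [on edge]
    (5,3)@(11, 7): e=[2,20,-6] → .
    (4,4)@(9, 9): e=[6,-4,14] → .
    (5,4)@(11, 9): e=[0,16,0] → .  [on edge]
    (4,7)@(9, 15): e=[0,-16,32] → .  [on edge]
  covered (2 px):
    . . . . . . . .
    . . . . . . . .
    . . . . X . . .
    . . . . X . . .
    . . . . . . . .
    . . . . . . . .
    . . . . . . . .
    . . . . . . . .
T2:
  2·area = 36
  edge (12, 10)→(3, 4): d=(-9,-6) top-left  bias=+0
  edge (3, 4)→(12, 6): d=(9,2) right/bottom  bias=-1
  edge (12, 6)→(12, 10): d=(0,4) right/bottom  bias=-1
    (2,2)@(5, 5): e=[3,5,28] → X
    (3,2)@(7, 5): e=[15,1,20] → X
    (4,2)@(9, 5): e=[27,-3,12] → .
    (2,3)@(5, 7): e=[-15,23,28] → .
    (3,3)@(7, 7): e=[-3,19,20] → .
    (4,3)@(9, 7): e=[9,15,12] → X
    (5,3)@(11, 7): e=[21,11,4] → X
    (6,3)@(13, 7): e=[33,7,-4] → .
    (4,4)@(9, 9): e=[-9,33,12] → .
    (5,4)@(11, 9): e=[3,29,4] → X
    (6,4)@(13, 9): e=[15,25,-4] → .
    (5,5)@(11, 11): e=[-15,47,4] → .
  covered (5 px):
    . . . . . . . .
    . . . . . . . .
    . . X X . . . .
    . . . . X X . .
    . . . . . X . .
    . . . . . . . .
    . . . . . . . .
    . . . . . . . .
T3:
  2·area = 10
  edge (8, 8)→(11, 7): d=(3,-1) top-left  bias=+0
  edge (11, 7)→(0, 14): d=(-11,7) right/bottom  bias=-1
  edge (0, 14)→(8, 8): d=(8,-6) top-left  bias=+0
    (5,3)@(11, 7): e=[0,0,10] → .  [on edge]
    (2,4)@(5, 9): e=[0,20,-10] → .  [on edge]
    (3,4)@(7, 9): e=[2,6,2] → X
    (4,4)@(9, 9): e=[4,-8,14] → .
    (3,5)@(7, 11): e=[8,-16,18] → .
  covered (1 px):
    . . . . . . . .
    . . . . . . . .
    . . . . . . . .
    . . . . . . . .
    . . . X . . . .
    . . . . . . . .
    . . . . . . . .
    . . . . . . . .
T4:
  2·area = 10
  edge (2, 0)→(2, 5): d=(0,5) right/bottom  bias=-1
  edge (2, 5)→(0, 0): d=(-2,-5) top-left  bias=+0
  edge (0, 0)→(2, 0): d=(2,0) top-left  bias=+0
    (0,0)@(1, 1): e=[5,3,2] → X
    (1,0)@(3, 1): e=[-5,13,2] → .
    (0,1)@(1, 3): e=[5,-1,6] → .
  covered (1 px):
    X . . . . . . .
    . . . . . . . .
    . . . . . . . .
    . . . . . . . .
    . . . . . . . .
    . . . . . . . .
    . . . . . . . .
    . . . . . . . .

Z-buffer (winner per pixel, '.' = empty):
  4 . 0 0 . . . .
  . . . 0 0 0 0 .
  . . 2 2 1 0 0 .
  . . . . 1 2 0 .
  . . . 3 . 2 0 .
  . . . . . 0 . .
  . . . . . . . .
  . . . . . . . .

Answer: 2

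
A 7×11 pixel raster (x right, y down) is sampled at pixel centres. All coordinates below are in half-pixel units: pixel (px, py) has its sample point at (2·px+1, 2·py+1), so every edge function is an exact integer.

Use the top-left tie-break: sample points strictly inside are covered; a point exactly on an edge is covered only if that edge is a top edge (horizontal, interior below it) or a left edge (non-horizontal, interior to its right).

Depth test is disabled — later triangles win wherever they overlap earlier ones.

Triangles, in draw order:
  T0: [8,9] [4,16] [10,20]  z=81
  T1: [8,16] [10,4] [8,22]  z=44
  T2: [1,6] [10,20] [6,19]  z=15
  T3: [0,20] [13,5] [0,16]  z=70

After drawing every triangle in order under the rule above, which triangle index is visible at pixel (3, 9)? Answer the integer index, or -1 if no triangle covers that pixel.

T0:
  2·area = 58  (B↔C swapped to make it positive)
  edge (8, 9)→(10, 20): d=(2,11) right/bottom  bias=-1
  edge (10, 20)→(4, 16): d=(-6,-4) top-left  bias=+0
  edge (4, 16)→(8, 9): d=(4,-7) top-left  bias=+0
    (3,5)@(7, 11): e=[15,42,1] → █
    (4,5)@(9, 11): e=[-7,50,15] → ·
    (3,6)@(7, 13): e=[19,30,9] → █
    (4,6)@(9, 13): e=[-3,38,23] → ·
    (2,7)@(5, 15): e=[45,10,3] → █
    (4,7)@(9, 15): e=[1,26,31] → █
    (5,7)@(11, 15): e=[-21,34,45] → ·
    (2,8)@(5, 17): e=[49,-2,11] → ·
    (3,8)@(7, 17): e=[27,6,25] → █
    (5,8)@(11, 17): e=[-17,22,53] → ·
    (3,9)@(7, 19): e=[31,-6,33] → ·
    (4,9)@(9, 19): e=[9,2,47] → █
  covered (8 px):
    · · · · · · ·
    · · · · · · ·
    · · · · · · ·
    · · · · · · ·
    · · · · · · ·
    · · · █ · · ·
    · · · █ · · ·
    · · █ █ █ · ·
    · · · █ █ · ·
    · · · · █ · ·
    · · · · · · ·
T1:
  2·area = 12
  edge (8, 16)→(10, 4): d=(2,-12) top-left  bias=+0
  edge (10, 4)→(8, 22): d=(-2,18) right/bottom  bias=-1
  edge (8, 22)→(8, 16): d=(0,-6) top-left  bias=+0
    (4,5)@(9, 11): e=[2,4,6] → █
    (5,5)@(11, 11): e=[26,-32,18] → ·
    (4,6)@(9, 13): e=[6,0,6] → ·  [on edge]
  covered (1 px):
    · · · · · · ·
    · · · · · · ·
    · · · · · · ·
    · · · · · · ·
    · · · · · · ·
    · · · · █ · ·
    · · · · · · ·
    · · · · · · ·
    · · · · · · ·
    · · · · · · ·
    · · · · · · ·
T2:
  2·area = 47
  edge (1, 6)→(10, 20): d=(9,14) right/bottom  bias=-1
  edge (10, 20)→(6, 19): d=(-4,-1) top-left  bias=+0
  edge (6, 19)→(1, 6): d=(-5,-13) top-left  bias=+0
    (1,5)@(3, 11): e=[17,29,1] → █
    (2,5)@(5, 11): e=[-11,31,27] → ·
    (1,6)@(3, 13): e=[35,21,-9] → ·
    (2,6)@(5, 13): e=[7,23,17] → █
    (3,6)@(7, 13): e=[-21,25,43] → ·
    (2,7)@(5, 15): e=[25,15,7] → █
    (3,7)@(7, 15): e=[-3,17,33] → ·
    (2,8)@(5, 17): e=[43,7,-3] → ·
    (3,8)@(7, 17): e=[15,9,23] → █
    (4,8)@(9, 17): e=[-13,11,49] → ·
    (3,9)@(7, 19): e=[33,1,13] → █
    (4,9)@(9, 19): e=[5,3,39] → █
  covered (6 px):
    · · · · · · ·
    · · · · · · ·
    · · · · · · ·
    · · · · · · ·
    · · · · · · ·
    · █ · · · · ·
    · · █ · · · ·
    · · █ · · · ·
    · · · █ · · ·
    · · · █ █ · ·
    · · · · · · ·
T3:
  2·area = 52  (B↔C swapped to make it positive)
  edge (0, 20)→(0, 16): d=(0,-4) top-left  bias=+0
  edge (0, 16)→(13, 5): d=(13,-11) top-left  bias=+0
  edge (13, 5)→(0, 20): d=(-13,15) right/bottom  bias=-1
    (6,2)@(13, 5): e=[52,0,0] → ·  [on edge]
    (5,3)@(11, 7): e=[44,4,4] → █
    (6,3)@(13, 7): e=[52,26,-26] → ·
    (4,4)@(9, 9): e=[36,8,8] → █
    (5,4)@(11, 9): e=[44,30,-22] → ·
    (3,5)@(7, 11): e=[28,12,12] → █
    (4,5)@(9, 11): e=[36,34,-18] → ·
    (2,6)@(5, 13): e=[20,16,16] → █
    (3,6)@(7, 13): e=[28,38,-14] → ·
    (1,7)@(3, 15): e=[12,20,20] → █
    (2,7)@(5, 15): e=[20,42,-10] → ·
    (0,8)@(1, 17): e=[4,24,24] → █
  covered (6 px):
    · · · · · · ·
    · · · · · · ·
    · · · · · · ·
    · · · · · █ ·
    · · · · █ · ·
    · · · █ · · ·
    · · █ · · · ·
    · █ · · · · ·
    █ · · · · · ·
    · · · · · · ·
    · · · · · · ·

Z-buffer (winner per pixel, '.' = empty):
  . . . . . . .
  . . . . . . .
  . . . . . . .
  . . . . . 3 .
  . . . . 3 . .
  . 2 . 3 1 . .
  . . 3 0 . . .
  . 3 2 0 0 . .
  3 . . 2 0 . .
  . . . 2 2 . .
  . . . . . . .

Answer: 2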